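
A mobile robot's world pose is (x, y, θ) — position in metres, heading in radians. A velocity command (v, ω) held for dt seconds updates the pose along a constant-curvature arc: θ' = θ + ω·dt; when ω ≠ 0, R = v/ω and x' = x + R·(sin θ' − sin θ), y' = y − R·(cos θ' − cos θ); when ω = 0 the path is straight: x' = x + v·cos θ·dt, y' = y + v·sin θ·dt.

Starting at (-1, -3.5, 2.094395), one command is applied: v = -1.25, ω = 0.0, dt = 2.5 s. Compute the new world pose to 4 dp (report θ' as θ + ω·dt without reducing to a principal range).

(0.5625, -6.2063, 2.0944)

θ' = 2.0944 + 0.0·2.5 = 2.0944
ω = 0 → straight: x' = -1 + -1.25·cos(2.0944)·2.5 = 0.5625
y' = -3.5 + -1.25·sin(2.0944)·2.5 = -6.2063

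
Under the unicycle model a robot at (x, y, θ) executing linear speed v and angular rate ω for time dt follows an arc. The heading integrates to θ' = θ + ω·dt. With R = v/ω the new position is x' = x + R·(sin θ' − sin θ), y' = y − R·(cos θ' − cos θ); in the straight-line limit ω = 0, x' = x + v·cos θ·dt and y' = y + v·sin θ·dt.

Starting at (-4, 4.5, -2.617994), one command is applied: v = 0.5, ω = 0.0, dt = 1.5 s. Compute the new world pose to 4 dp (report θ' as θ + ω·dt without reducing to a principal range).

θ' = -2.6180 + 0.0·1.5 = -2.6180
ω = 0 → straight: x' = -4 + 0.5·cos(-2.6180)·1.5 = -4.6495
y' = 4.5 + 0.5·sin(-2.6180)·1.5 = 4.1250

(-4.6495, 4.1250, -2.6180)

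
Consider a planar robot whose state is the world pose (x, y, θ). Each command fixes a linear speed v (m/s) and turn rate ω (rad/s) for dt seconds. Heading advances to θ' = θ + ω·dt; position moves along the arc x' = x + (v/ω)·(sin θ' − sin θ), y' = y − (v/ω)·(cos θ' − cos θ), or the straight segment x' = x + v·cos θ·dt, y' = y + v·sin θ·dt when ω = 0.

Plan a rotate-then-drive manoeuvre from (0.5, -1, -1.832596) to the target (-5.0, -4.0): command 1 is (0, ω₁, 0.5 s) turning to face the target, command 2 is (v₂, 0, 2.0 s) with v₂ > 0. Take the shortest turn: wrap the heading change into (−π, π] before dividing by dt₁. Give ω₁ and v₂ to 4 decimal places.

heading to target = atan2(-4−-1, -5−0.5) = -2.6422
Δθ = wrap(-2.6422 − -1.8326) = -0.8096; ω₁ = Δθ/dt₁ = -1.6193
distance = √((-5−0.5)² + (-4−-1)²) = 6.2650; v₂ = distance/dt₂ = 3.1325

ω₁ = -1.6193, v₂ = 3.1325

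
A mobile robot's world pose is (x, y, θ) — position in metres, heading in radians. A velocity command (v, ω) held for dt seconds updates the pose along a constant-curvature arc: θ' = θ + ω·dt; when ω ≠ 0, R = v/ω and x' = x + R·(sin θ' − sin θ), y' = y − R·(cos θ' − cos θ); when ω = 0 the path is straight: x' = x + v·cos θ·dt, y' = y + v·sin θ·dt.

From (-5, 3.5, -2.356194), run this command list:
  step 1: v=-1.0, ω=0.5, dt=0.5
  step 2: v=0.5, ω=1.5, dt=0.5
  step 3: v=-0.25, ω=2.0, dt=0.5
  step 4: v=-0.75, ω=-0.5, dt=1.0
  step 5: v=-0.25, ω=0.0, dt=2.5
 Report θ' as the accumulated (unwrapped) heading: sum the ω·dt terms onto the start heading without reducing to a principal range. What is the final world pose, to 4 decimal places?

(-5.8312, 4.6383, -0.8562)

step 1: θ'=-2.1062 (R=-2.0000) → pose (-4.6941, 3.8938, -2.1062)
step 2: θ'=-1.3562 (R=0.3333) → pose (-4.7331, 3.6528, -1.3562)
step 3: θ'=-0.3562 (R=-0.1250) → pose (-4.8116, 3.7433, -0.3562)
step 4: θ'=-0.8562 (R=1.5000) → pose (-5.4216, 4.1662, -0.8562)
step 5: θ'=-0.8562 (straight) → pose (-5.8312, 4.6383, -0.8562)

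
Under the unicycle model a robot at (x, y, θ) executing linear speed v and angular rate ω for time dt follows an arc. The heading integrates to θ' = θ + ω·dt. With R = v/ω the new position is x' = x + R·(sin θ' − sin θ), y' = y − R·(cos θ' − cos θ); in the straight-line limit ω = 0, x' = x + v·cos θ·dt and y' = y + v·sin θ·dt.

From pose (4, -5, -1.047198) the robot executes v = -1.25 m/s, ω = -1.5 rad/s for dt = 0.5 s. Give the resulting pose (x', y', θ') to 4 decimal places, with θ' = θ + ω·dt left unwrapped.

θ' = -1.0472 + -1.5·0.5 = -1.7972
R = v/ω = -1.25/-1.5 = 0.8333
x' = 4 + 0.8333·(sin -1.7972 − sin -1.0472) = 3.9096
y' = -5 − 0.8333·(cos -1.7972 − cos -1.0472) = -4.3963

(3.9096, -4.3963, -1.7972)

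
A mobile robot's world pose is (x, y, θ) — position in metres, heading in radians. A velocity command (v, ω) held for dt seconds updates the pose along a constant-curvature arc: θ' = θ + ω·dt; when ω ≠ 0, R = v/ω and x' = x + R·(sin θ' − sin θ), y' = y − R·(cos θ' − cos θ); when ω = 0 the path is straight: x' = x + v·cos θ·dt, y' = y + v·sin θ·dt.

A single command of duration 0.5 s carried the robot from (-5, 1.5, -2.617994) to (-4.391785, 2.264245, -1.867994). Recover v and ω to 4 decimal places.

v = -2.0000, ω = 1.5000

Δθ = -1.867994 − -2.617994 = 0.750000
ω = Δθ/dt = 0.750000/0.5 = 1.5000
R = −Δy/(cos θ' − cos θ) = -1.3333
v = R·ω = -1.3333·1.5000 = -2.0000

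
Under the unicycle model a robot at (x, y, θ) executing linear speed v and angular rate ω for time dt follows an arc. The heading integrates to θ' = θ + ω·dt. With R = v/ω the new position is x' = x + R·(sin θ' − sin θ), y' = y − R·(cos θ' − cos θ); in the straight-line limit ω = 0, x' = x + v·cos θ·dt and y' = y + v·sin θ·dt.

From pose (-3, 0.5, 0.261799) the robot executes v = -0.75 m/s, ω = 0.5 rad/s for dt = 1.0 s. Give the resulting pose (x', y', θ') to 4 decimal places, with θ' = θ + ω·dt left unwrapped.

(-3.6471, 0.1365, 0.7618)

θ' = 0.2618 + 0.5·1.0 = 0.7618
R = v/ω = -0.75/0.5 = -1.5000
x' = -3 + -1.5000·(sin 0.7618 − sin 0.2618) = -3.6471
y' = 0.5 − -1.5000·(cos 0.7618 − cos 0.2618) = 0.1365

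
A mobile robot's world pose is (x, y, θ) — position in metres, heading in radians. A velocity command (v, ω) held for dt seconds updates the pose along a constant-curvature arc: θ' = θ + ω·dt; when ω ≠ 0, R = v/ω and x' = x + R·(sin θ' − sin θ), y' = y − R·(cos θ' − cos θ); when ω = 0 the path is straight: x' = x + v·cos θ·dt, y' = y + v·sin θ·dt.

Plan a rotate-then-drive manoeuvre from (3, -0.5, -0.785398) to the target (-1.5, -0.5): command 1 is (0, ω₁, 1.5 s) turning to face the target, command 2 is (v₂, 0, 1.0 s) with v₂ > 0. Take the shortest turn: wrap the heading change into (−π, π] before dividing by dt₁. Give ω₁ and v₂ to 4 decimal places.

ω₁ = -1.5708, v₂ = 4.5000

heading to target = atan2(-0.5−-0.5, -1.5−3) = 3.1416
Δθ = wrap(3.1416 − -0.7854) = -2.3562; ω₁ = Δθ/dt₁ = -1.5708
distance = √((-1.5−3)² + (-0.5−-0.5)²) = 4.5000; v₂ = distance/dt₂ = 4.5000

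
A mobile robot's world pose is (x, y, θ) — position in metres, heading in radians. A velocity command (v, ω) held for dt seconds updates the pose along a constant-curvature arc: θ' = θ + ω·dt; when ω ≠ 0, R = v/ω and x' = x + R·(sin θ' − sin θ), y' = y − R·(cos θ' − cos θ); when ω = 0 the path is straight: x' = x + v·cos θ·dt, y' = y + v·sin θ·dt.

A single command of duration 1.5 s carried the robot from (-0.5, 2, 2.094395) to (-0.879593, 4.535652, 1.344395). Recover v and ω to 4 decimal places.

Δθ = 1.344395 − 2.094395 = -0.750000
ω = Δθ/dt = -0.750000/1.5 = -0.5000
R = −Δy/(cos θ' − cos θ) = -3.5000
v = R·ω = -3.5000·-0.5000 = 1.7500

v = 1.7500, ω = -0.5000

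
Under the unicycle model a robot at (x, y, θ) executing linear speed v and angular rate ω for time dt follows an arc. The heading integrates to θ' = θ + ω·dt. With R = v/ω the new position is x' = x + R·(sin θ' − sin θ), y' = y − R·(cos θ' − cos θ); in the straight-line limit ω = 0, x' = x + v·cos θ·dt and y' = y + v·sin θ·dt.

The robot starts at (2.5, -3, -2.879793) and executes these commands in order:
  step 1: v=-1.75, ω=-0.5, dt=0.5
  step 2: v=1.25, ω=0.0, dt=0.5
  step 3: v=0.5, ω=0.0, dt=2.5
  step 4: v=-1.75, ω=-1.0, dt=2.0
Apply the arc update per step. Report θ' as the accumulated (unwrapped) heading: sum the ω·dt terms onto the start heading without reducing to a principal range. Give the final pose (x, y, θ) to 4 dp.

(3.1101, -5.3624, -5.1298)

step 1: θ'=-3.1298 (R=3.5000) → pose (3.3646, -2.8810, -3.1298)
step 2: θ'=-3.1298 (straight) → pose (2.7396, -2.8884, -3.1298)
step 3: θ'=-3.1298 (straight) → pose (1.4897, -2.9031, -3.1298)
step 4: θ'=-5.1298 (R=1.7500) → pose (3.1101, -5.3624, -5.1298)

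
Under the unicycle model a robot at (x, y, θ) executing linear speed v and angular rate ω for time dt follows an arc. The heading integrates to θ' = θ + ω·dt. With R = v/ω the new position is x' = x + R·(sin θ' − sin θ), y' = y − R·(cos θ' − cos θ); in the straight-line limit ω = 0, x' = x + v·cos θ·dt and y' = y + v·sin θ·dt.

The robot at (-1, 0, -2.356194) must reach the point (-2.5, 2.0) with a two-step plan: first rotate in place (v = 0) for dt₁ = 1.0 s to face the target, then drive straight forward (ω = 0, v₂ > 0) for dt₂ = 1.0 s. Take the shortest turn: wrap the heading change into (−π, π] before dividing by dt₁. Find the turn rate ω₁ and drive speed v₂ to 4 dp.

ω₁ = -1.7127, v₂ = 2.5000

heading to target = atan2(2−0, -2.5−-1) = 2.2143
Δθ = wrap(2.2143 − -2.3562) = -1.7127; ω₁ = Δθ/dt₁ = -1.7127
distance = √((-2.5−-1)² + (2−0)²) = 2.5000; v₂ = distance/dt₂ = 2.5000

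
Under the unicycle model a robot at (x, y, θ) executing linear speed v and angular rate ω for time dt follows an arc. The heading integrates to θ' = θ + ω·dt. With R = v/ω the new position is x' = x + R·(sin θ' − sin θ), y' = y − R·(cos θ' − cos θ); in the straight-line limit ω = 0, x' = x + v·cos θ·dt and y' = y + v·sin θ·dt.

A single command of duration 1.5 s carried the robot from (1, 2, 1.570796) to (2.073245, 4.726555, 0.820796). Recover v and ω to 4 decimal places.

v = 2.0000, ω = -0.5000

Δθ = 0.820796 − 1.570796 = -0.750000
ω = Δθ/dt = -0.750000/1.5 = -0.5000
R = −Δy/(cos θ' − cos θ) = -4.0000
v = R·ω = -4.0000·-0.5000 = 2.0000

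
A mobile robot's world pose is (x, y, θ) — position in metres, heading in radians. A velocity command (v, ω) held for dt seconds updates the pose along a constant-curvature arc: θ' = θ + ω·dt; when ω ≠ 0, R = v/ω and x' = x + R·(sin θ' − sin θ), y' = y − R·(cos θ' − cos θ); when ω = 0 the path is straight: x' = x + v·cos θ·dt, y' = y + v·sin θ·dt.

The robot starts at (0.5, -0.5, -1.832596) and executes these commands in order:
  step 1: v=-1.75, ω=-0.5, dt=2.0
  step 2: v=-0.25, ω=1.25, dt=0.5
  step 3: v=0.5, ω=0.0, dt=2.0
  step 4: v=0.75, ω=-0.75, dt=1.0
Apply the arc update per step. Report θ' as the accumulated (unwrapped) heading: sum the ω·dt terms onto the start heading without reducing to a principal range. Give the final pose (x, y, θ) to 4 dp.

(1.7007, 0.8075, -2.9576)

step 1: θ'=-2.8326 (R=3.5000) → pose (2.8164, 1.9284, -2.8326)
step 2: θ'=-2.2076 (R=-0.2000) → pose (2.9164, 2.0000, -2.2076)
step 3: θ'=-2.2076 (straight) → pose (2.3217, 1.1960, -2.2076)
step 4: θ'=-2.9576 (R=-1.0000) → pose (1.7007, 0.8075, -2.9576)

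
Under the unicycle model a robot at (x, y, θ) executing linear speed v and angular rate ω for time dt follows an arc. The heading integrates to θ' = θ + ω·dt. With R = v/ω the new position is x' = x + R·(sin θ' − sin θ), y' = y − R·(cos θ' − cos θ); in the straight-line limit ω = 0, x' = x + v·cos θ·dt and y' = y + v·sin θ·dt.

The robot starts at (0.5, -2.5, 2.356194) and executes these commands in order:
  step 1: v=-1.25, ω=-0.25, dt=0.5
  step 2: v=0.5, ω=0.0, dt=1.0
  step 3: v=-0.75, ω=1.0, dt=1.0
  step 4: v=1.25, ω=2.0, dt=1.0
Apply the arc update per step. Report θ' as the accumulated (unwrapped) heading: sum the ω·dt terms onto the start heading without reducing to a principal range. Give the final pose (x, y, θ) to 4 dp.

step 1: θ'=2.2312 (R=5.0000) → pose (0.9132, -2.9684, 2.2312)
step 2: θ'=2.2312 (straight) → pose (0.6065, -2.5735, 2.2312)
step 3: θ'=3.2312 (R=-0.7500) → pose (1.2659, -2.8604, 3.2312)
step 4: θ'=5.2312 (R=0.6250) → pose (0.7791, -3.7928, 5.2312)

(0.7791, -3.7928, 5.2312)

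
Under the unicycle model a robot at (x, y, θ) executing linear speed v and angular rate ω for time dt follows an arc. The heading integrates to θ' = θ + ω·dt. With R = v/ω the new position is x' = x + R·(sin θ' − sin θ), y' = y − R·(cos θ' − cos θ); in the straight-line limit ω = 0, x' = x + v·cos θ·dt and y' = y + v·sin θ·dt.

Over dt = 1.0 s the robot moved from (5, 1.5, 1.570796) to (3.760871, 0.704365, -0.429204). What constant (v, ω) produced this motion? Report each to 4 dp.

v = -1.7500, ω = -2.0000

Δθ = -0.429204 − 1.570796 = -2.000000
ω = Δθ/dt = -2.000000/1.0 = -2.0000
R = Δx/(sin θ' − sin θ) = 0.8750
v = R·ω = 0.8750·-2.0000 = -1.7500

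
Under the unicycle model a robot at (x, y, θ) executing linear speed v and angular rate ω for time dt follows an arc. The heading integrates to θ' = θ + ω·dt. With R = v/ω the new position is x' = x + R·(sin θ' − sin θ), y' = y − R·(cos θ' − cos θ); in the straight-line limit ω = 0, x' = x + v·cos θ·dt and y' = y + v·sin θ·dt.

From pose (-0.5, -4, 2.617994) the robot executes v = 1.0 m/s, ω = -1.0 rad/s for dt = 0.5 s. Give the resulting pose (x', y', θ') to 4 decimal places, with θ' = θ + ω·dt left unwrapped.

(-0.8540, -3.6543, 2.1180)

θ' = 2.6180 + -1.0·0.5 = 2.1180
R = v/ω = 1.0/-1.0 = -1.0000
x' = -0.5 + -1.0000·(sin 2.1180 − sin 2.6180) = -0.8540
y' = -4 − -1.0000·(cos 2.1180 − cos 2.6180) = -3.6543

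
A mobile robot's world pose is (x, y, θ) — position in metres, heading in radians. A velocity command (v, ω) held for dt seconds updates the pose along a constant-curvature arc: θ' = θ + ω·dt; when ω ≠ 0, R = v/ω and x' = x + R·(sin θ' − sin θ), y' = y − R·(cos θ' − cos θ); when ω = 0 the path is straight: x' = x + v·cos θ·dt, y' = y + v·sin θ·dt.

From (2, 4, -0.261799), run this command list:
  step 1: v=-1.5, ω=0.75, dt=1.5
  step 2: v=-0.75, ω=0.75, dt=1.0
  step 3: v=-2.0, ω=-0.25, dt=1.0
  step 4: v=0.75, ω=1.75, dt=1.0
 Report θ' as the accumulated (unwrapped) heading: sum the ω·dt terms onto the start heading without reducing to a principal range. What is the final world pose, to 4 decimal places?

(-0.8484, 1.2045, 3.1132)

step 1: θ'=0.8632 (R=-2.0000) → pose (-0.0375, 3.3682, 0.8632)
step 2: θ'=1.6132 (R=-1.0000) → pose (-0.2767, 2.6758, 1.6132)
step 3: θ'=1.3632 (R=8.0000) → pose (-0.4412, 0.6878, 1.3632)
step 4: θ'=3.1132 (R=0.4286) → pose (-0.8484, 1.2045, 3.1132)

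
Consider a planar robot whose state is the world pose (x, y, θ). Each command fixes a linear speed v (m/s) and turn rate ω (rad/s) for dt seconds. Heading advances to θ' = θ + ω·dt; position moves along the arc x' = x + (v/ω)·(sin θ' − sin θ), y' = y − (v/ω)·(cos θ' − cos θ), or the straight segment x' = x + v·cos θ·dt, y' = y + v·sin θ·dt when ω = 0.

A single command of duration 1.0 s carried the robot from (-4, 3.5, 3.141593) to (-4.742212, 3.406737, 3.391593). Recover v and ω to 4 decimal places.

Δθ = 3.391593 − 3.141593 = 0.250000
ω = Δθ/dt = 0.250000/1.0 = 0.2500
R = Δx/(sin θ' − sin θ) = 3.0000
v = R·ω = 3.0000·0.2500 = 0.7500

v = 0.7500, ω = 0.2500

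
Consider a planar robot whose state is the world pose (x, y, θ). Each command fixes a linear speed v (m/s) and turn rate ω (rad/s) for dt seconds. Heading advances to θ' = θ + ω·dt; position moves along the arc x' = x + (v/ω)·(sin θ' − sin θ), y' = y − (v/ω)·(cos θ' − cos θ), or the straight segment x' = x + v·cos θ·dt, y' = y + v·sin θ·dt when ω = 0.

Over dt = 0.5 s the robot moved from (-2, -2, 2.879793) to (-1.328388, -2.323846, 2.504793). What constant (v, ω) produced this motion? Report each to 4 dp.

Δθ = 2.504793 − 2.879793 = -0.375000
ω = Δθ/dt = -0.375000/0.5 = -0.7500
R = Δx/(sin θ' − sin θ) = 2.0000
v = R·ω = 2.0000·-0.7500 = -1.5000

v = -1.5000, ω = -0.7500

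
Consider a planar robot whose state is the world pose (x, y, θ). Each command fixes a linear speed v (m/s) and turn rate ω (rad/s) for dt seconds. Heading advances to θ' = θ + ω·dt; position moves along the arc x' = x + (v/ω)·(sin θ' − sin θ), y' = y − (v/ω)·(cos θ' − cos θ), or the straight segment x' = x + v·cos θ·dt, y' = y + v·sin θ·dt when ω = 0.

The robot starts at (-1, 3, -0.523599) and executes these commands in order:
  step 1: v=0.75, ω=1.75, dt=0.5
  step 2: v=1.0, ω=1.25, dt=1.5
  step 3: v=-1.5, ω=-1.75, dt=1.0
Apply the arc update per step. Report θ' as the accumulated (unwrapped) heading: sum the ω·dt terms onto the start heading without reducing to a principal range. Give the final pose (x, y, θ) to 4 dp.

(-0.5658, 2.9233, 0.4764)

step 1: θ'=0.3514 (R=0.4286) → pose (-0.6382, 2.9688, 0.3514)
step 2: θ'=2.2264 (R=0.8000) → pose (-0.2794, 4.2076, 2.2264)
step 3: θ'=0.4764 (R=0.8571) → pose (-0.5658, 2.9233, 0.4764)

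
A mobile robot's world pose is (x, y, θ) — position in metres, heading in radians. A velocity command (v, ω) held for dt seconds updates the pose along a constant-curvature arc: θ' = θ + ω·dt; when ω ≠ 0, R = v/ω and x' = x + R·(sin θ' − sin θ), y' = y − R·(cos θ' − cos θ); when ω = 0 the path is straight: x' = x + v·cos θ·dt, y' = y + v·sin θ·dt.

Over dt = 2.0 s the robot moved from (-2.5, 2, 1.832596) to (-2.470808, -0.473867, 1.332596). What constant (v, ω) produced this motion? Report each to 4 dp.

Δθ = 1.332596 − 1.832596 = -0.500000
ω = Δθ/dt = -0.500000/2.0 = -0.2500
R = −Δy/(cos θ' − cos θ) = 5.0000
v = R·ω = 5.0000·-0.2500 = -1.2500

v = -1.2500, ω = -0.2500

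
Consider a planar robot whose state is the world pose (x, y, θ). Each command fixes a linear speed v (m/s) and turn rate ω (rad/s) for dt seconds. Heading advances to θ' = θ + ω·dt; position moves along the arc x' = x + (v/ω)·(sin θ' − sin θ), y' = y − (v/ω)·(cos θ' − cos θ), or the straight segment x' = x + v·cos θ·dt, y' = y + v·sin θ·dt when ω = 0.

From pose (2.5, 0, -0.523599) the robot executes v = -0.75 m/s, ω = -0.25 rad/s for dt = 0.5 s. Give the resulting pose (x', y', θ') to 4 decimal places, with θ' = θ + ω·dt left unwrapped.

θ' = -0.5236 + -0.25·0.5 = -0.6486
R = v/ω = -0.75/-0.25 = 3.0000
x' = 2.5 + 3.0000·(sin -0.6486 − sin -0.5236) = 2.1878
y' = 0 − 3.0000·(cos -0.6486 − cos -0.5236) = 0.2073

(2.1878, 0.2073, -0.6486)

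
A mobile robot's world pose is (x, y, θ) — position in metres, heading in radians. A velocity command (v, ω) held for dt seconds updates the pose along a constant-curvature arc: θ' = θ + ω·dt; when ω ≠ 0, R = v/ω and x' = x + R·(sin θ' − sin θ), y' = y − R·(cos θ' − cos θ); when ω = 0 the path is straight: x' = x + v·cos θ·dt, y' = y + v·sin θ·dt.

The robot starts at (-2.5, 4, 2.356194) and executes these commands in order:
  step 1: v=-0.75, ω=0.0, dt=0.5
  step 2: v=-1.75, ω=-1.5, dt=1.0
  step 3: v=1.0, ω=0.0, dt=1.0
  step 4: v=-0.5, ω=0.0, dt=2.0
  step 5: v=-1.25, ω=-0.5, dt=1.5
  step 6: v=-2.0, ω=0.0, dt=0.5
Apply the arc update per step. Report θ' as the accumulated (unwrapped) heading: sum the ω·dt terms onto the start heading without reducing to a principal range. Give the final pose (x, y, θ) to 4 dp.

step 1: θ'=2.3562 (straight) → pose (-2.2348, 3.7348, 2.3562)
step 2: θ'=0.8562 (R=1.1667) → pose (-2.1785, 2.1453, 0.8562)
step 3: θ'=0.8562 (straight) → pose (-1.5232, 2.9007, 0.8562)
step 4: θ'=0.8562 (straight) → pose (-2.1785, 2.1453, 0.8562)
step 5: θ'=0.1062 (R=2.5000) → pose (-3.8019, 1.2977, 0.1062)
step 6: θ'=0.1062 (straight) → pose (-4.7963, 1.1917, 0.1062)

(-4.7963, 1.1917, 0.1062)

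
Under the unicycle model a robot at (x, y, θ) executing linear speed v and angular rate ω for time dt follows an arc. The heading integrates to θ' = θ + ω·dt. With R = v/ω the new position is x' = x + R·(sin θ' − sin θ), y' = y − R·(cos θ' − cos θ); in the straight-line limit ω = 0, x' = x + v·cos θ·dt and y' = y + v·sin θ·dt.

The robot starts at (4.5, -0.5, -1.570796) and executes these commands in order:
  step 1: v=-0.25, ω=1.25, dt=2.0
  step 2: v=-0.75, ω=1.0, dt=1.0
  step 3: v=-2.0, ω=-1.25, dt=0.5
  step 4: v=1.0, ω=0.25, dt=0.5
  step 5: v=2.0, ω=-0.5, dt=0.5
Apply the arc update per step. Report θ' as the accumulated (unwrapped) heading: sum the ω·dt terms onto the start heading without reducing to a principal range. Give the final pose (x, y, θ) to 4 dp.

step 1: θ'=0.9292 (R=-0.2000) → pose (4.1398, -0.3803, 0.9292)
step 2: θ'=1.9292 (R=-0.7500) → pose (4.0383, -1.0922, 1.9292)
step 3: θ'=1.3042 (R=1.6000) → pose (4.0834, -2.0750, 1.3042)
step 4: θ'=1.4292 (R=4.0000) → pose (4.1847, -1.5857, 1.4292)
step 5: θ'=1.1792 (R=-4.0000) → pose (4.4475, -0.6235, 1.1792)

(4.4475, -0.6235, 1.1792)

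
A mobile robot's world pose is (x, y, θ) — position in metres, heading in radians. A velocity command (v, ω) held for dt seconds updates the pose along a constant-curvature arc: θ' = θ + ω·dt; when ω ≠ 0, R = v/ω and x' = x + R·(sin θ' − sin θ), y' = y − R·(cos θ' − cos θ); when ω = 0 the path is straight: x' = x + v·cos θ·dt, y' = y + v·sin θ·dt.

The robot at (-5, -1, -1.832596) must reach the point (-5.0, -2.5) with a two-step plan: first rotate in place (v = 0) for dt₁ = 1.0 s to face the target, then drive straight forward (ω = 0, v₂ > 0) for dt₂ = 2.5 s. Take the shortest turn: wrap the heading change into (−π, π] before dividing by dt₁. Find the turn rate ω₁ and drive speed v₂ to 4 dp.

heading to target = atan2(-2.5−-1, -5−-5) = -1.5708
Δθ = wrap(-1.5708 − -1.8326) = 0.2618; ω₁ = Δθ/dt₁ = 0.2618
distance = √((-5−-5)² + (-2.5−-1)²) = 1.5000; v₂ = distance/dt₂ = 0.6000

ω₁ = 0.2618, v₂ = 0.6000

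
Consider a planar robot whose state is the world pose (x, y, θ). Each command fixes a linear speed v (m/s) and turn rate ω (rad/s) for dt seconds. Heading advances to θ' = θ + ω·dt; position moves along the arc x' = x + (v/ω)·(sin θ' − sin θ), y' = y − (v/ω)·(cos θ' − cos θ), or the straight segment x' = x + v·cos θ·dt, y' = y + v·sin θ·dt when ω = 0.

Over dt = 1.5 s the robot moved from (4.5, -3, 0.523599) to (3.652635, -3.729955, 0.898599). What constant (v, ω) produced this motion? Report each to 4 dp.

Δθ = 0.898599 − 0.523599 = 0.375000
ω = Δθ/dt = 0.375000/1.5 = 0.2500
R = Δx/(sin θ' − sin θ) = -3.0000
v = R·ω = -3.0000·0.2500 = -0.7500

v = -0.7500, ω = 0.2500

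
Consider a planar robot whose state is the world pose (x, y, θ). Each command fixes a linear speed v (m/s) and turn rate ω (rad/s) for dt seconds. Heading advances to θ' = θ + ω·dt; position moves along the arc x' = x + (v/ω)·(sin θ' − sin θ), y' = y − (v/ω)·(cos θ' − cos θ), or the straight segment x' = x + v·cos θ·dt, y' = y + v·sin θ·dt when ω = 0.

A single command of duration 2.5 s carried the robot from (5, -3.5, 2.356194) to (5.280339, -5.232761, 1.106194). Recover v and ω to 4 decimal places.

v = -0.7500, ω = -0.5000

Δθ = 1.106194 − 2.356194 = -1.250000
ω = Δθ/dt = -1.250000/2.5 = -0.5000
R = −Δy/(cos θ' − cos θ) = 1.5000
v = R·ω = 1.5000·-0.5000 = -0.7500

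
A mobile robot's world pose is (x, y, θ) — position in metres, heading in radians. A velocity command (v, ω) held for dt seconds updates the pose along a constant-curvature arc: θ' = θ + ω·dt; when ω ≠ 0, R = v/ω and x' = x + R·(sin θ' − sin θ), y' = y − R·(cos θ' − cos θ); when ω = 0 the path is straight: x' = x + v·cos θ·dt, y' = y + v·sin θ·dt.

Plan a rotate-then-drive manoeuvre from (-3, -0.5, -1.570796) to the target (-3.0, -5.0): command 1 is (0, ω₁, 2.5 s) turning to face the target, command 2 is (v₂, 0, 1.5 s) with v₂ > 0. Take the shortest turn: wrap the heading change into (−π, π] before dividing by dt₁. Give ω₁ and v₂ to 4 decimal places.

heading to target = atan2(-5−-0.5, -3−-3) = -1.5708
Δθ = wrap(-1.5708 − -1.5708) = 0.0000; ω₁ = Δθ/dt₁ = 0.0000
distance = √((-3−-3)² + (-5−-0.5)²) = 4.5000; v₂ = distance/dt₂ = 3.0000

ω₁ = 0.0000, v₂ = 3.0000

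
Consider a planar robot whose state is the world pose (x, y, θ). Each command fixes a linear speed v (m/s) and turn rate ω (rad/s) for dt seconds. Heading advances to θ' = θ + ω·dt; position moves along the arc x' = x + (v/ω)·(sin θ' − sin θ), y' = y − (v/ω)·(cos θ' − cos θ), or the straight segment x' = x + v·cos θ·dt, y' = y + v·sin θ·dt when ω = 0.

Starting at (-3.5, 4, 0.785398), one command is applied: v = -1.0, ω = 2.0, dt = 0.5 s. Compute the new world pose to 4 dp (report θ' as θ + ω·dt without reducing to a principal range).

(-3.6350, 3.5400, 1.7854)

θ' = 0.7854 + 2.0·0.5 = 1.7854
R = v/ω = -1.0/2.0 = -0.5000
x' = -3.5 + -0.5000·(sin 1.7854 − sin 0.7854) = -3.6350
y' = 4 − -0.5000·(cos 1.7854 − cos 0.7854) = 3.5400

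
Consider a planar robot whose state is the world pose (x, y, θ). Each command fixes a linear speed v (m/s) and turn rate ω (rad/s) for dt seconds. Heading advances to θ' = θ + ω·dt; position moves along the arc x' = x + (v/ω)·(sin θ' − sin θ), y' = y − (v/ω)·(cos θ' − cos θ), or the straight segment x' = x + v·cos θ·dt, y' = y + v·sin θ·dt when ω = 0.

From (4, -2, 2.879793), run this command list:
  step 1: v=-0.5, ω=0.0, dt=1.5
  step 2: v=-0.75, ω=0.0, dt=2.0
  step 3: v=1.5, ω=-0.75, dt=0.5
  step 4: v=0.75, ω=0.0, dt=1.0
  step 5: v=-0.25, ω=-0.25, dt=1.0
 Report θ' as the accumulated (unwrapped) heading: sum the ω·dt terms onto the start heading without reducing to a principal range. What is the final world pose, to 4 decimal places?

(5.0791, -1.9846, 2.2548)

step 1: θ'=2.8798 (straight) → pose (4.7244, -2.1941, 2.8798)
step 2: θ'=2.8798 (straight) → pose (6.1733, -2.5823, 2.8798)
step 3: θ'=2.5048 (R=-2.0000) → pose (5.5017, -2.2585, 2.5048)
step 4: θ'=2.5048 (straight) → pose (4.8987, -1.8125, 2.5048)
step 5: θ'=2.2548 (R=1.0000) → pose (5.0791, -1.9846, 2.2548)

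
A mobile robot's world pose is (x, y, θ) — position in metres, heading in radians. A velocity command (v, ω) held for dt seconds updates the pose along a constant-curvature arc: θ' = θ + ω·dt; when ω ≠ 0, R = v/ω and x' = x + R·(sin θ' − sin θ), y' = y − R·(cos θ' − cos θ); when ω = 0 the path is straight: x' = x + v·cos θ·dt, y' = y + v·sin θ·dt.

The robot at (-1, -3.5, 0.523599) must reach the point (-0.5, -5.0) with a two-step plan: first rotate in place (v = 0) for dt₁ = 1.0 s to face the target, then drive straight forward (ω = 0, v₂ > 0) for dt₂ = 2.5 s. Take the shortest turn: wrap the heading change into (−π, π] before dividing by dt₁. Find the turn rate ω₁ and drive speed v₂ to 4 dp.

ω₁ = -1.7726, v₂ = 0.6325

heading to target = atan2(-5−-3.5, -0.5−-1) = -1.2490
Δθ = wrap(-1.2490 − 0.5236) = -1.7726; ω₁ = Δθ/dt₁ = -1.7726
distance = √((-0.5−-1)² + (-5−-3.5)²) = 1.5811; v₂ = distance/dt₂ = 0.6325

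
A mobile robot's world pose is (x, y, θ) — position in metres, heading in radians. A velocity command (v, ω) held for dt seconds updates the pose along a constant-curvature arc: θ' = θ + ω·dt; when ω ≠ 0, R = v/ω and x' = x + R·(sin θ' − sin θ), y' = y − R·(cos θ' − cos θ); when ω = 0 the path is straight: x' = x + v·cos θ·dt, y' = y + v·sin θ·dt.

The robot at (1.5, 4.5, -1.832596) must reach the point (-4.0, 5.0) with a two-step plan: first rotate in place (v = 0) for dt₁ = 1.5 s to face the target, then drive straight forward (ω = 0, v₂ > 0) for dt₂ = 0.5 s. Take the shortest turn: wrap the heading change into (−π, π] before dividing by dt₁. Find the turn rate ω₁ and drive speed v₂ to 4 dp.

ω₁ = -0.9331, v₂ = 11.0454

heading to target = atan2(5−4.5, -4−1.5) = 3.0509
Δθ = wrap(3.0509 − -1.8326) = -1.3997; ω₁ = Δθ/dt₁ = -0.9331
distance = √((-4−1.5)² + (5−4.5)²) = 5.5227; v₂ = distance/dt₂ = 11.0454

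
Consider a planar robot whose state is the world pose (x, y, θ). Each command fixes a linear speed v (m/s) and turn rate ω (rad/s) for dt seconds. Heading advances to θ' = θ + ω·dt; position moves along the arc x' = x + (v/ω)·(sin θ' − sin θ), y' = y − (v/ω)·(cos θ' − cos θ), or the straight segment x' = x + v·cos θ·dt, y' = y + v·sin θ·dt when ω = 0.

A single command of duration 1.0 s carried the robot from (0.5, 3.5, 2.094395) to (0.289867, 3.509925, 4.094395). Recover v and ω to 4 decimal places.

Δθ = 4.094395 − 2.094395 = 2.000000
ω = Δθ/dt = 2.000000/1.0 = 2.0000
R = Δx/(sin θ' − sin θ) = 0.1250
v = R·ω = 0.1250·2.0000 = 0.2500

v = 0.2500, ω = 2.0000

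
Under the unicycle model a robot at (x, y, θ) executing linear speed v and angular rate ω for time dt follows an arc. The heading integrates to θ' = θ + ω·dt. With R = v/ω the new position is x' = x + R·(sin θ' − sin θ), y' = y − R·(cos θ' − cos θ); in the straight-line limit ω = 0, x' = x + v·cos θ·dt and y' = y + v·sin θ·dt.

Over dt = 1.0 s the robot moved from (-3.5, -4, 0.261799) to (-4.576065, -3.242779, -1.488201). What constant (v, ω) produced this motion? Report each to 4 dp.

Δθ = -1.488201 − 0.261799 = -1.750000
ω = Δθ/dt = -1.750000/1.0 = -1.7500
R = Δx/(sin θ' − sin θ) = 0.8571
v = R·ω = 0.8571·-1.7500 = -1.5000

v = -1.5000, ω = -1.7500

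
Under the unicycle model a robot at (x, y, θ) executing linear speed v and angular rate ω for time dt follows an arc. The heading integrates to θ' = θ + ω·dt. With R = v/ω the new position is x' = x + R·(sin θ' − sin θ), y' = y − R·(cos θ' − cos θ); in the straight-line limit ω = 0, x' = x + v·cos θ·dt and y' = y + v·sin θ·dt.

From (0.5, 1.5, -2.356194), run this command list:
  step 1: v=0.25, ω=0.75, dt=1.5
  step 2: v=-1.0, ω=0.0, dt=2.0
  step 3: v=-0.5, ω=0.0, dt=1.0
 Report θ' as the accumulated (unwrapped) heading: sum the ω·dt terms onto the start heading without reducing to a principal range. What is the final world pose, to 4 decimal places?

step 1: θ'=-1.2312 (R=0.3333) → pose (0.4214, 1.1533, -1.2312)
step 2: θ'=-1.2312 (straight) → pose (-0.2448, 3.0390, -1.2312)
step 3: θ'=-1.2312 (straight) → pose (-0.4114, 3.5105, -1.2312)

(-0.4114, 3.5105, -1.2312)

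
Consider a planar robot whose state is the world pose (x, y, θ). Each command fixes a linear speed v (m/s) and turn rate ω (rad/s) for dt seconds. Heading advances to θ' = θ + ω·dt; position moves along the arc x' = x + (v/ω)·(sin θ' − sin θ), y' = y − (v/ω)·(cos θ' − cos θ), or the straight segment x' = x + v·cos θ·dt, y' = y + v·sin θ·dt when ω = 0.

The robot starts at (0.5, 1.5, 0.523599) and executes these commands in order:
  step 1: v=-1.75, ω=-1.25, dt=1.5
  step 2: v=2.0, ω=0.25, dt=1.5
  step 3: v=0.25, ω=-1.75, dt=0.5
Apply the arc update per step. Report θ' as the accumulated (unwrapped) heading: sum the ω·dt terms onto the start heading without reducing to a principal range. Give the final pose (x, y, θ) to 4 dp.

(-0.3672, -0.4508, -1.8514)

step 1: θ'=-1.3514 (R=1.4000) → pose (-1.5664, 2.4077, -1.3514)
step 2: θ'=-0.9764 (R=8.0000) → pose (-0.3861, -0.3312, -0.9764)
step 3: θ'=-1.8514 (R=-0.1429) → pose (-0.3672, -0.4508, -1.8514)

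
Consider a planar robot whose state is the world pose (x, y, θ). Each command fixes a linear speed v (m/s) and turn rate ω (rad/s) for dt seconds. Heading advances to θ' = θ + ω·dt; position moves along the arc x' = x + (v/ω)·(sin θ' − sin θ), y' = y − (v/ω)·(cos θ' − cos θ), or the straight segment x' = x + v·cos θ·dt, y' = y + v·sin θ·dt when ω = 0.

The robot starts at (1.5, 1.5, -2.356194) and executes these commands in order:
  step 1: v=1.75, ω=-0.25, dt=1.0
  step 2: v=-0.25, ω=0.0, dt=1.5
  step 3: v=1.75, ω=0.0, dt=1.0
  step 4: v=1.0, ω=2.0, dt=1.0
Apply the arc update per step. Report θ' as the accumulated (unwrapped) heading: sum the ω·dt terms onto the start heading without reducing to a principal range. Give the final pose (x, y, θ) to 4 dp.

(-1.0908, -1.1132, -0.6062)

step 1: θ'=-2.6062 (R=-7.0000) → pose (0.1215, 0.4293, -2.6062)
step 2: θ'=-2.6062 (straight) → pose (0.4441, 0.6206, -2.6062)
step 3: θ'=-2.6062 (straight) → pose (-1.0611, -0.2722, -2.6062)
step 4: θ'=-0.6062 (R=0.5000) → pose (-1.0908, -1.1132, -0.6062)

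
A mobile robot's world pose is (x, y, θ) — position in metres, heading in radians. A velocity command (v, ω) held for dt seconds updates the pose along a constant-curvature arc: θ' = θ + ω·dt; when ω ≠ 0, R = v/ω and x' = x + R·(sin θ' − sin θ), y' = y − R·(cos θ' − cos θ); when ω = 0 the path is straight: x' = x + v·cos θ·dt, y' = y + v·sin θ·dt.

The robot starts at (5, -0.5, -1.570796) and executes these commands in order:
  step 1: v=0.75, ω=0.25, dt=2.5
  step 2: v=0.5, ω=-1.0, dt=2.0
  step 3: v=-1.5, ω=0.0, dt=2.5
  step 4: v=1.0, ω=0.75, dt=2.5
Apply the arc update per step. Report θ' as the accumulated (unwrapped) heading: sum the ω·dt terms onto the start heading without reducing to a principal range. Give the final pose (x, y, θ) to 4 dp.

(8.0265, -4.2558, -1.0708)

step 1: θ'=-0.9458 (R=3.0000) → pose (5.5671, -2.2553, -0.9458)
step 2: θ'=-2.9458 (R=-0.5000) → pose (5.2589, -3.0383, -2.9458)
step 3: θ'=-2.9458 (straight) → pose (8.9373, -2.3087, -2.9458)
step 4: θ'=-1.0708 (R=1.3333) → pose (8.0265, -4.2558, -1.0708)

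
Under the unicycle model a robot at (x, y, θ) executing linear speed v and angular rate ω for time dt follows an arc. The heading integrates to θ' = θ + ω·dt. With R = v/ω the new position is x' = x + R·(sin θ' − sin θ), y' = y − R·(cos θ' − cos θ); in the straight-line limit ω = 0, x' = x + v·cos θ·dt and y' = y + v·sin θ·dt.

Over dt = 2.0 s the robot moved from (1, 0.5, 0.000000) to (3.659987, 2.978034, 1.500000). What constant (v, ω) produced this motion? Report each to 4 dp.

Δθ = 1.500000 − 0.000000 = 1.500000
ω = Δθ/dt = 1.500000/2.0 = 0.7500
R = Δx/(sin θ' − sin θ) = 2.6667
v = R·ω = 2.6667·0.7500 = 2.0000

v = 2.0000, ω = 0.7500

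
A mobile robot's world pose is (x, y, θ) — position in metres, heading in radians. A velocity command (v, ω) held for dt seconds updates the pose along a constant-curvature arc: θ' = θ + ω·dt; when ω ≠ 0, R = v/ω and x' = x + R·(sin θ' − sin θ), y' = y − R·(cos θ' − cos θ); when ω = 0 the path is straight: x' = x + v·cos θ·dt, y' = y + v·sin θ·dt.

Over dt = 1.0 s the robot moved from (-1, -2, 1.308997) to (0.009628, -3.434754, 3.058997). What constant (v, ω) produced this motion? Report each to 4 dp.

v = -2.0000, ω = 1.7500

Δθ = 3.058997 − 1.308997 = 1.750000
ω = Δθ/dt = 1.750000/1.0 = 1.7500
R = −Δy/(cos θ' − cos θ) = -1.1429
v = R·ω = -1.1429·1.7500 = -2.0000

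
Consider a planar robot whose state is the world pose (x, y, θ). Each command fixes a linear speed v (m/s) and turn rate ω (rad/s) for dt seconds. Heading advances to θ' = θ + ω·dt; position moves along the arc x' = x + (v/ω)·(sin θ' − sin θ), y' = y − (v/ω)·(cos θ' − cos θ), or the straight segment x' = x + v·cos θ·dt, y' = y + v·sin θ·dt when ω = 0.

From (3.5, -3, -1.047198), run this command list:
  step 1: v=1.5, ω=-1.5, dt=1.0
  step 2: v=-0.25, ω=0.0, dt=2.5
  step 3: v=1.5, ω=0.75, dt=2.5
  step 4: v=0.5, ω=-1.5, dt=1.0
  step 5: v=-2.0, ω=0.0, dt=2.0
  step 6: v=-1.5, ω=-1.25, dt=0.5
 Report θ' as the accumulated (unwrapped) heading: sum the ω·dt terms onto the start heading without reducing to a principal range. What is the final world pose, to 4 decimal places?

step 1: θ'=-2.5472 (R=-1.0000) → pose (3.1940, -4.3285, -2.5472)
step 2: θ'=-2.5472 (straight) → pose (3.7118, -3.9785, -2.5472)
step 3: θ'=-0.6722 (R=2.0000) → pose (3.5864, -7.2004, -0.6722)
step 4: θ'=-2.1722 (R=-0.3333) → pose (3.6537, -7.6498, -2.1722)
step 5: θ'=-2.1722 (straight) → pose (5.9169, -4.3516, -2.1722)
step 6: θ'=-2.7972 (R=1.2000) → pose (6.5012, -3.9010, -2.7972)

(6.5012, -3.9010, -2.7972)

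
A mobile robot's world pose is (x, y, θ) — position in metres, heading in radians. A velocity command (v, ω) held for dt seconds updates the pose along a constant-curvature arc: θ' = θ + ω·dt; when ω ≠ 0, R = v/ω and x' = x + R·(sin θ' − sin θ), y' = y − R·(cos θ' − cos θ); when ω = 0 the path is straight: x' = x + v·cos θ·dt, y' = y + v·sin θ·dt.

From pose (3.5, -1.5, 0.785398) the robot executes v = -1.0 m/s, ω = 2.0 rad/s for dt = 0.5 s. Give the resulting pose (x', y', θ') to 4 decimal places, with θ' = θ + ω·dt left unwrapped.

(3.3650, -1.9600, 1.7854)

θ' = 0.7854 + 2.0·0.5 = 1.7854
R = v/ω = -1.0/2.0 = -0.5000
x' = 3.5 + -0.5000·(sin 1.7854 − sin 0.7854) = 3.3650
y' = -1.5 − -0.5000·(cos 1.7854 − cos 0.7854) = -1.9600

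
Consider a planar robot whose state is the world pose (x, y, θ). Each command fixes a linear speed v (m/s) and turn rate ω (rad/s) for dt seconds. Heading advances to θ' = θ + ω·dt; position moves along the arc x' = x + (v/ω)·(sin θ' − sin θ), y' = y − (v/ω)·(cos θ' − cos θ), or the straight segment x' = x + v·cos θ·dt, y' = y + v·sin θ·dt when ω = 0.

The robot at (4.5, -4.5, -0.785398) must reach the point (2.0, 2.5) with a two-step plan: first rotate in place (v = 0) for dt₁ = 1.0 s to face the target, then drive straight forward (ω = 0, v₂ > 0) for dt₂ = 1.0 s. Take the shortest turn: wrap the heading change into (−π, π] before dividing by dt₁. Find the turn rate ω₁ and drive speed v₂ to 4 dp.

ω₁ = 2.6992, v₂ = 7.4330

heading to target = atan2(2.5−-4.5, 2−4.5) = 1.9138
Δθ = wrap(1.9138 − -0.7854) = 2.6992; ω₁ = Δθ/dt₁ = 2.6992
distance = √((2−4.5)² + (2.5−-4.5)²) = 7.4330; v₂ = distance/dt₂ = 7.4330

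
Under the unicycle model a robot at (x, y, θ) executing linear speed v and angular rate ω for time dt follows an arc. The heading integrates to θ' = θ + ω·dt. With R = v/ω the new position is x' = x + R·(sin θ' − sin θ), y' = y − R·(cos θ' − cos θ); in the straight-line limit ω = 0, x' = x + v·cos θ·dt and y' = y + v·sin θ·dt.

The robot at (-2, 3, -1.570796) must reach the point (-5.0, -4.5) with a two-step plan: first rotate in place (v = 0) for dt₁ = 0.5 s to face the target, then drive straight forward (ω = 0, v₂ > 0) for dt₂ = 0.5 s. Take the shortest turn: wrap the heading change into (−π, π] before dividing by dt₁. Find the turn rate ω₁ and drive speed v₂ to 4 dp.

heading to target = atan2(-4.5−3, -5−-2) = -1.9513
Δθ = wrap(-1.9513 − -1.5708) = -0.3805; ω₁ = Δθ/dt₁ = -0.7610
distance = √((-5−-2)² + (-4.5−3)²) = 8.0777; v₂ = distance/dt₂ = 16.1555

ω₁ = -0.7610, v₂ = 16.1555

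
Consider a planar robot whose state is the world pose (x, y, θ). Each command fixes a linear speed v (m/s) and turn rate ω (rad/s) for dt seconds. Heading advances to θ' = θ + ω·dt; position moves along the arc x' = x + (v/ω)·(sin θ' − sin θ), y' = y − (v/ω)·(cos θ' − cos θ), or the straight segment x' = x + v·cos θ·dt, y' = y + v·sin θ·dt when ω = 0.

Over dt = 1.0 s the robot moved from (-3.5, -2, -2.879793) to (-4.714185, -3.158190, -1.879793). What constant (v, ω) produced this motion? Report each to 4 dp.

v = 1.7500, ω = 1.0000

Δθ = -1.879793 − -2.879793 = 1.000000
ω = Δθ/dt = 1.000000/1.0 = 1.0000
R = Δx/(sin θ' − sin θ) = 1.7500
v = R·ω = 1.7500·1.0000 = 1.7500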